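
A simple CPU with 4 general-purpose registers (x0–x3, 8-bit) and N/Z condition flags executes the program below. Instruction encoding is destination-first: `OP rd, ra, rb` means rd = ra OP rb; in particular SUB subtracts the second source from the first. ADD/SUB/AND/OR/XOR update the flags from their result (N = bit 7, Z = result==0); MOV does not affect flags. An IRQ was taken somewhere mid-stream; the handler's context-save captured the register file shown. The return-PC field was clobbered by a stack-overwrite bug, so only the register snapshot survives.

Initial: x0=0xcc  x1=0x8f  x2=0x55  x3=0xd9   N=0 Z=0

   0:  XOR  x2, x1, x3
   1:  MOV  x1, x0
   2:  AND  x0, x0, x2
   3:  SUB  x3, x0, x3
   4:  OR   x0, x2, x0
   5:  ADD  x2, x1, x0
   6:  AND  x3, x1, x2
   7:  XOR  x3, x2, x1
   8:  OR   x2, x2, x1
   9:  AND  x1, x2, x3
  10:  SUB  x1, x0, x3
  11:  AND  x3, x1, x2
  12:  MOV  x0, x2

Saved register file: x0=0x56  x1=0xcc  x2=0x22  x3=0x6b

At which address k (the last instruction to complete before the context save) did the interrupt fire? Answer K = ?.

K = 5

after  0: x0=0xcc x1=0x8f x2=0x56 x3=0xd9  N=0 Z=0
after  1: x0=0xcc x1=0xcc x2=0x56 x3=0xd9  N=0 Z=0
after  2: x0=0x44 x1=0xcc x2=0x56 x3=0xd9  N=0 Z=0
after  3: x0=0x44 x1=0xcc x2=0x56 x3=0x6b  N=0 Z=0
after  4: x0=0x56 x1=0xcc x2=0x56 x3=0x6b  N=0 Z=0
after  5: x0=0x56 x1=0xcc x2=0x22 x3=0x6b  N=0 Z=0
-- IRQ taken; context saved, return-PC = 6 --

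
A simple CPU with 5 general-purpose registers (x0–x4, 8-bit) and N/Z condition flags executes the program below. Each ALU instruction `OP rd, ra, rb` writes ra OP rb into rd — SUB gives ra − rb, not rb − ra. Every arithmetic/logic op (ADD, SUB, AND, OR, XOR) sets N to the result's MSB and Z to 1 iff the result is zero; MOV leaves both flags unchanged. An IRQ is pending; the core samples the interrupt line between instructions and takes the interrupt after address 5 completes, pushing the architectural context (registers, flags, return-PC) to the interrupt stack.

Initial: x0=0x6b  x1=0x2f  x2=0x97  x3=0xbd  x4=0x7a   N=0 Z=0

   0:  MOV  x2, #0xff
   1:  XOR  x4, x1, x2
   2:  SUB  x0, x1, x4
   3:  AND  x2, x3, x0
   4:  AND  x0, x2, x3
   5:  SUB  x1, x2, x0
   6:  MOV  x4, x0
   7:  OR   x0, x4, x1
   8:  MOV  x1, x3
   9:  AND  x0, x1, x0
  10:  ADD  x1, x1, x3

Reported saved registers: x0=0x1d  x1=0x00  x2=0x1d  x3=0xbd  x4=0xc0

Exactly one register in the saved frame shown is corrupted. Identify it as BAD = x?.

BAD = x4

after  0: x0=0x6b x1=0x2f x2=0xff x3=0xbd x4=0x7a  N=0 Z=0
after  1: x0=0x6b x1=0x2f x2=0xff x3=0xbd x4=0xd0  N=1 Z=0
after  2: x0=0x5f x1=0x2f x2=0xff x3=0xbd x4=0xd0  N=0 Z=0
after  3: x0=0x5f x1=0x2f x2=0x1d x3=0xbd x4=0xd0  N=0 Z=0
after  4: x0=0x1d x1=0x2f x2=0x1d x3=0xbd x4=0xd0  N=0 Z=0
after  5: x0=0x1d x1=0x00 x2=0x1d x3=0xbd x4=0xd0  N=0 Z=1
-- IRQ taken; context saved, return-PC = 6 --
mismatch: x4: reported 0xc0 vs actual 0xd0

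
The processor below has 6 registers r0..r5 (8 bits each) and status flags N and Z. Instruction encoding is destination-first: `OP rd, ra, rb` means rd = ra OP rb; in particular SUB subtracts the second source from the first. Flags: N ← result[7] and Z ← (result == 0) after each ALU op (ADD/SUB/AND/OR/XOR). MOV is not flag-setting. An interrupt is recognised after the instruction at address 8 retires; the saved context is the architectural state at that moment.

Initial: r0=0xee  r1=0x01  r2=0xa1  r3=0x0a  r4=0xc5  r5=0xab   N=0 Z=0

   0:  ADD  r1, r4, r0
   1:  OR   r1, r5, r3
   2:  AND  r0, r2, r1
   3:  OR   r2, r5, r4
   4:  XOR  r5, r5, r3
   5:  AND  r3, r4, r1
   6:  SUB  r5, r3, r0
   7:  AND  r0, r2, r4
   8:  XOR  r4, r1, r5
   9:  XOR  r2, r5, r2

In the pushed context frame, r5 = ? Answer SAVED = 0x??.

SAVED = 0xe0

after  0: r0=0xee r1=0xb3 r2=0xa1 r3=0x0a r4=0xc5 r5=0xab  N=1 Z=0
after  1: r0=0xee r1=0xab r2=0xa1 r3=0x0a r4=0xc5 r5=0xab  N=1 Z=0
after  2: r0=0xa1 r1=0xab r2=0xa1 r3=0x0a r4=0xc5 r5=0xab  N=1 Z=0
after  3: r0=0xa1 r1=0xab r2=0xef r3=0x0a r4=0xc5 r5=0xab  N=1 Z=0
after  4: r0=0xa1 r1=0xab r2=0xef r3=0x0a r4=0xc5 r5=0xa1  N=1 Z=0
after  5: r0=0xa1 r1=0xab r2=0xef r3=0x81 r4=0xc5 r5=0xa1  N=1 Z=0
after  6: r0=0xa1 r1=0xab r2=0xef r3=0x81 r4=0xc5 r5=0xe0  N=1 Z=0
after  7: r0=0xc5 r1=0xab r2=0xef r3=0x81 r4=0xc5 r5=0xe0  N=1 Z=0
after  8: r0=0xc5 r1=0xab r2=0xef r3=0x81 r4=0x4b r5=0xe0  N=0 Z=0
-- IRQ taken; context saved, return-PC = 9 --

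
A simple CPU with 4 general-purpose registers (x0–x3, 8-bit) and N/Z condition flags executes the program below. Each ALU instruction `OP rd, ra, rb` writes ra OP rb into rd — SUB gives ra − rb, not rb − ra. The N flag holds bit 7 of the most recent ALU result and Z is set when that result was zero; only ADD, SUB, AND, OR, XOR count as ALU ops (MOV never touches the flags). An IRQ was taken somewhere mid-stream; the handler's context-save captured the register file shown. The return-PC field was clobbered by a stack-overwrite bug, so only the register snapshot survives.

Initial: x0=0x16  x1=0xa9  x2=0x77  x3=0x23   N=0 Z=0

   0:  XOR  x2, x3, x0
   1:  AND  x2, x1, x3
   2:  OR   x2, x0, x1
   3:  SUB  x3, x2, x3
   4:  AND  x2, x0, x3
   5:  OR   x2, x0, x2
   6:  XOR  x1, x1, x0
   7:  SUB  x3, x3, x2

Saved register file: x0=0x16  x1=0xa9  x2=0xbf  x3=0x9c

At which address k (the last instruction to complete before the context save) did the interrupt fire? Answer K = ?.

K = 3

after  0: x0=0x16 x1=0xa9 x2=0x35 x3=0x23  N=0 Z=0
after  1: x0=0x16 x1=0xa9 x2=0x21 x3=0x23  N=0 Z=0
after  2: x0=0x16 x1=0xa9 x2=0xbf x3=0x23  N=1 Z=0
after  3: x0=0x16 x1=0xa9 x2=0xbf x3=0x9c  N=1 Z=0
-- IRQ taken; context saved, return-PC = 4 --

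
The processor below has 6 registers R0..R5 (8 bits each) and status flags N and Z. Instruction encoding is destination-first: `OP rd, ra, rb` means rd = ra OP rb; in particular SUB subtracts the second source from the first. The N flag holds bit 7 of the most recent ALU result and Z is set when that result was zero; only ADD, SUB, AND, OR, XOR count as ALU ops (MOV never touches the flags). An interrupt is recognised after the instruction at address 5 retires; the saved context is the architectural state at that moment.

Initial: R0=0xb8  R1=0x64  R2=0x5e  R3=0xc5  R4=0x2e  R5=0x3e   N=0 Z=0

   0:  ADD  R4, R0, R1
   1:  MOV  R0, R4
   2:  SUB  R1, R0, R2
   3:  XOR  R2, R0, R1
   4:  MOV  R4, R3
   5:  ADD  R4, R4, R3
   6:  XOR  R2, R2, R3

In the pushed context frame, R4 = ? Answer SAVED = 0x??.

after  0: R0=0xb8 R1=0x64 R2=0x5e R3=0xc5 R4=0x1c R5=0x3e  N=0 Z=0
after  1: R0=0x1c R1=0x64 R2=0x5e R3=0xc5 R4=0x1c R5=0x3e  N=0 Z=0
after  2: R0=0x1c R1=0xbe R2=0x5e R3=0xc5 R4=0x1c R5=0x3e  N=1 Z=0
after  3: R0=0x1c R1=0xbe R2=0xa2 R3=0xc5 R4=0x1c R5=0x3e  N=1 Z=0
after  4: R0=0x1c R1=0xbe R2=0xa2 R3=0xc5 R4=0xc5 R5=0x3e  N=1 Z=0
after  5: R0=0x1c R1=0xbe R2=0xa2 R3=0xc5 R4=0x8a R5=0x3e  N=1 Z=0
-- IRQ taken; context saved, return-PC = 6 --

SAVED = 0x8a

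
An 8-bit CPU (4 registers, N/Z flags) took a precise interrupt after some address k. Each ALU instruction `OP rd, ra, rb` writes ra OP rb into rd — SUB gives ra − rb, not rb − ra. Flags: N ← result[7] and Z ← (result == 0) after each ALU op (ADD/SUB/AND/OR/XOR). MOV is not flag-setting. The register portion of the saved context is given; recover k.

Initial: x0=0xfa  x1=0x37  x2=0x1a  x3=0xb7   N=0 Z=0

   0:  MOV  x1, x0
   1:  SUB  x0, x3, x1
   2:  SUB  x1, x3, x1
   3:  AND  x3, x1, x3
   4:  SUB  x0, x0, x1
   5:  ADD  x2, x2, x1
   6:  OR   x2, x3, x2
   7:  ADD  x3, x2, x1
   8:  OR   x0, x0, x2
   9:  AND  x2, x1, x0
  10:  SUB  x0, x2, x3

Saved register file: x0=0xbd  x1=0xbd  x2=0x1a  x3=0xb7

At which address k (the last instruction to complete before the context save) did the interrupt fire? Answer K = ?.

after  0: x0=0xfa x1=0xfa x2=0x1a x3=0xb7  N=0 Z=0
after  1: x0=0xbd x1=0xfa x2=0x1a x3=0xb7  N=1 Z=0
after  2: x0=0xbd x1=0xbd x2=0x1a x3=0xb7  N=1 Z=0
-- IRQ taken; context saved, return-PC = 3 --

K = 2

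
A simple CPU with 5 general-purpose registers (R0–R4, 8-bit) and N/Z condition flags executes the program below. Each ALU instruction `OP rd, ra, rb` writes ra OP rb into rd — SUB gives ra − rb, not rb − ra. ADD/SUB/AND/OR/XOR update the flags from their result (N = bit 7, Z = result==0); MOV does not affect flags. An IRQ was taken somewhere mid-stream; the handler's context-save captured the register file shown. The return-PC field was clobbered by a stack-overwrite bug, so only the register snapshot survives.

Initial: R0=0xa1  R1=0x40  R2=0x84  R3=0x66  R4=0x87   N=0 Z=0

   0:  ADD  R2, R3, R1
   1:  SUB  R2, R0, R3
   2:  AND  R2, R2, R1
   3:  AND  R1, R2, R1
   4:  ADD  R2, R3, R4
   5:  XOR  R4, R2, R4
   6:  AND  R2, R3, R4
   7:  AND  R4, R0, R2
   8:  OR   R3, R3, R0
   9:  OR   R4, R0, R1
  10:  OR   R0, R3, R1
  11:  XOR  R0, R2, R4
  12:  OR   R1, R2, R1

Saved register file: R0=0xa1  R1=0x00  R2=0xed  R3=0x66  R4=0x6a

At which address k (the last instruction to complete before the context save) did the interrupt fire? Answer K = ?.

K = 5

after  0: R0=0xa1 R1=0x40 R2=0xa6 R3=0x66 R4=0x87  N=1 Z=0
after  1: R0=0xa1 R1=0x40 R2=0x3b R3=0x66 R4=0x87  N=0 Z=0
after  2: R0=0xa1 R1=0x40 R2=0x00 R3=0x66 R4=0x87  N=0 Z=1
after  3: R0=0xa1 R1=0x00 R2=0x00 R3=0x66 R4=0x87  N=0 Z=1
after  4: R0=0xa1 R1=0x00 R2=0xed R3=0x66 R4=0x87  N=1 Z=0
after  5: R0=0xa1 R1=0x00 R2=0xed R3=0x66 R4=0x6a  N=0 Z=0
-- IRQ taken; context saved, return-PC = 6 --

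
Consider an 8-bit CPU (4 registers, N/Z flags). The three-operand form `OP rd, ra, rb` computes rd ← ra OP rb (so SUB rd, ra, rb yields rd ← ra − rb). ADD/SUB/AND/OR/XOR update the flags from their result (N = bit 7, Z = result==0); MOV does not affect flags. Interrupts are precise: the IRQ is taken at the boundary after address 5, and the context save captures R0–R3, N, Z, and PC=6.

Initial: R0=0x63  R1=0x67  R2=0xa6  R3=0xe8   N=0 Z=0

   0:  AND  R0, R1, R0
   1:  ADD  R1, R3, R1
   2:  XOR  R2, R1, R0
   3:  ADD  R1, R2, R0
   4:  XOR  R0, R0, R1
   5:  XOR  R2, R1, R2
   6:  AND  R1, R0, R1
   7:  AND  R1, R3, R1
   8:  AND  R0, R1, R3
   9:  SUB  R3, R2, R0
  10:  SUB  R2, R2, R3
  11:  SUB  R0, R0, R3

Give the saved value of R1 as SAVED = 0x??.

after  0: R0=0x63 R1=0x67 R2=0xa6 R3=0xe8  N=0 Z=0
after  1: R0=0x63 R1=0x4f R2=0xa6 R3=0xe8  N=0 Z=0
after  2: R0=0x63 R1=0x4f R2=0x2c R3=0xe8  N=0 Z=0
after  3: R0=0x63 R1=0x8f R2=0x2c R3=0xe8  N=1 Z=0
after  4: R0=0xec R1=0x8f R2=0x2c R3=0xe8  N=1 Z=0
after  5: R0=0xec R1=0x8f R2=0xa3 R3=0xe8  N=1 Z=0
-- IRQ taken; context saved, return-PC = 6 --

SAVED = 0x8f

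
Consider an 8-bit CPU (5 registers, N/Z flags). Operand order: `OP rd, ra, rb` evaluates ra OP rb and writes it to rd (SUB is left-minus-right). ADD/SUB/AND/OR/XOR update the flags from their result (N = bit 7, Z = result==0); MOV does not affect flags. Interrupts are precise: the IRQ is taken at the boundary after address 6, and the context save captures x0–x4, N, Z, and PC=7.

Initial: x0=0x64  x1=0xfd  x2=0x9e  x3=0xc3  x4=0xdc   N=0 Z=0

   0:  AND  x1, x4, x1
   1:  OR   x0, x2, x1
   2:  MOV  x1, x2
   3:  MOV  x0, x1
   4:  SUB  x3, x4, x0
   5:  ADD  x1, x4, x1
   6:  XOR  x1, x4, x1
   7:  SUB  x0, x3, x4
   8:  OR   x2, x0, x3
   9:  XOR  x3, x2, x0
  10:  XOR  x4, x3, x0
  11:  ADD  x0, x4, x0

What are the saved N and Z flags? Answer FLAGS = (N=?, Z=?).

FLAGS = (N=1, Z=0)

after  0: x0=0x64 x1=0xdc x2=0x9e x3=0xc3 x4=0xdc  N=1 Z=0
after  1: x0=0xde x1=0xdc x2=0x9e x3=0xc3 x4=0xdc  N=1 Z=0
after  2: x0=0xde x1=0x9e x2=0x9e x3=0xc3 x4=0xdc  N=1 Z=0
after  3: x0=0x9e x1=0x9e x2=0x9e x3=0xc3 x4=0xdc  N=1 Z=0
after  4: x0=0x9e x1=0x9e x2=0x9e x3=0x3e x4=0xdc  N=0 Z=0
after  5: x0=0x9e x1=0x7a x2=0x9e x3=0x3e x4=0xdc  N=0 Z=0
after  6: x0=0x9e x1=0xa6 x2=0x9e x3=0x3e x4=0xdc  N=1 Z=0
-- IRQ taken; context saved, return-PC = 7 --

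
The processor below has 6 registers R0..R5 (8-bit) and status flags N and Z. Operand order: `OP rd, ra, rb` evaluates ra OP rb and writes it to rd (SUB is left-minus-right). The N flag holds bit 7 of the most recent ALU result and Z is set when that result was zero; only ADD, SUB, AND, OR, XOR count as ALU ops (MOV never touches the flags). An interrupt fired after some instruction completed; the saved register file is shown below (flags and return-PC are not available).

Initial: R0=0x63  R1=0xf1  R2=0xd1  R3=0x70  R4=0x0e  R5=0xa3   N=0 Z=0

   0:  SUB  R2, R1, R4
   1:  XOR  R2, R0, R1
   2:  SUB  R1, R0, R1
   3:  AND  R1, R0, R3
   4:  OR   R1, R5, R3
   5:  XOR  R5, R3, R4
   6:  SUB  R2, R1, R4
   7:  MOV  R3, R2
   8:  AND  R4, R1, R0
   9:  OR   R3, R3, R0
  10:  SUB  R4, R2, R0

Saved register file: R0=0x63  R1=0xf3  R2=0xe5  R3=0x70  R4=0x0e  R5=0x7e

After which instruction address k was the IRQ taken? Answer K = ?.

after  0: R0=0x63 R1=0xf1 R2=0xe3 R3=0x70 R4=0x0e R5=0xa3  N=1 Z=0
after  1: R0=0x63 R1=0xf1 R2=0x92 R3=0x70 R4=0x0e R5=0xa3  N=1 Z=0
after  2: R0=0x63 R1=0x72 R2=0x92 R3=0x70 R4=0x0e R5=0xa3  N=0 Z=0
after  3: R0=0x63 R1=0x60 R2=0x92 R3=0x70 R4=0x0e R5=0xa3  N=0 Z=0
after  4: R0=0x63 R1=0xf3 R2=0x92 R3=0x70 R4=0x0e R5=0xa3  N=1 Z=0
after  5: R0=0x63 R1=0xf3 R2=0x92 R3=0x70 R4=0x0e R5=0x7e  N=0 Z=0
after  6: R0=0x63 R1=0xf3 R2=0xe5 R3=0x70 R4=0x0e R5=0x7e  N=1 Z=0
-- IRQ taken; context saved, return-PC = 7 --

K = 6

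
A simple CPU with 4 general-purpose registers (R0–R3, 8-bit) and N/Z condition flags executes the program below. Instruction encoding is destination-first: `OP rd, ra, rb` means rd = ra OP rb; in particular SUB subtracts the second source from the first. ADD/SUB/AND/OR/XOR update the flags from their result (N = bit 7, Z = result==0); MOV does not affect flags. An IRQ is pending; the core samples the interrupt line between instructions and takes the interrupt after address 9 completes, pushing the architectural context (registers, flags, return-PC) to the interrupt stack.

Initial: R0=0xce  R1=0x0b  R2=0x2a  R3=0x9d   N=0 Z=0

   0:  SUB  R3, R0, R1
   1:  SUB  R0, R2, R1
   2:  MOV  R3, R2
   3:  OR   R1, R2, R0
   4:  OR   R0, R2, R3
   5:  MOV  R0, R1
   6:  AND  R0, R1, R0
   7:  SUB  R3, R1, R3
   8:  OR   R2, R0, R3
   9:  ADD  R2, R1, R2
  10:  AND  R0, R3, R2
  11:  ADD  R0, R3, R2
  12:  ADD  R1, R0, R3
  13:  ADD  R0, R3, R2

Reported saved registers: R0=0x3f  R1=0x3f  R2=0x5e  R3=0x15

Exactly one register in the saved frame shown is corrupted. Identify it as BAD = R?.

after  0: R0=0xce R1=0x0b R2=0x2a R3=0xc3  N=1 Z=0
after  1: R0=0x1f R1=0x0b R2=0x2a R3=0xc3  N=0 Z=0
after  2: R0=0x1f R1=0x0b R2=0x2a R3=0x2a  N=0 Z=0
after  3: R0=0x1f R1=0x3f R2=0x2a R3=0x2a  N=0 Z=0
after  4: R0=0x2a R1=0x3f R2=0x2a R3=0x2a  N=0 Z=0
after  5: R0=0x3f R1=0x3f R2=0x2a R3=0x2a  N=0 Z=0
after  6: R0=0x3f R1=0x3f R2=0x2a R3=0x2a  N=0 Z=0
after  7: R0=0x3f R1=0x3f R2=0x2a R3=0x15  N=0 Z=0
after  8: R0=0x3f R1=0x3f R2=0x3f R3=0x15  N=0 Z=0
after  9: R0=0x3f R1=0x3f R2=0x7e R3=0x15  N=0 Z=0
-- IRQ taken; context saved, return-PC = 10 --
mismatch: R2: reported 0x5e vs actual 0x7e

BAD = R2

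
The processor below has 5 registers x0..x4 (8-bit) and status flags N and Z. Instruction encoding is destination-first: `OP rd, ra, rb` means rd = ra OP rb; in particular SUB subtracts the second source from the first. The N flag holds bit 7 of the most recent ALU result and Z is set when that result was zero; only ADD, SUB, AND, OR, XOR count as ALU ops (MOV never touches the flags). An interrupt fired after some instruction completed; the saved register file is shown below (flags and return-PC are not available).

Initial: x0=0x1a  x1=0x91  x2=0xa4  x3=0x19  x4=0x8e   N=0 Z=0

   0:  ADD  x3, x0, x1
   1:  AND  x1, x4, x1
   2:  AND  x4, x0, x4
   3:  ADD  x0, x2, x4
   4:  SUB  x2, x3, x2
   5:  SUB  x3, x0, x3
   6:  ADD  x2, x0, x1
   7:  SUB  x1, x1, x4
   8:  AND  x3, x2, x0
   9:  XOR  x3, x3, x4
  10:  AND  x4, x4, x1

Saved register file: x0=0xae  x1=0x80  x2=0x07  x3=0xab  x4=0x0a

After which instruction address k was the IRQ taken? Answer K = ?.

K = 4

after  0: x0=0x1a x1=0x91 x2=0xa4 x3=0xab x4=0x8e  N=1 Z=0
after  1: x0=0x1a x1=0x80 x2=0xa4 x3=0xab x4=0x8e  N=1 Z=0
after  2: x0=0x1a x1=0x80 x2=0xa4 x3=0xab x4=0x0a  N=0 Z=0
after  3: x0=0xae x1=0x80 x2=0xa4 x3=0xab x4=0x0a  N=1 Z=0
after  4: x0=0xae x1=0x80 x2=0x07 x3=0xab x4=0x0a  N=0 Z=0
-- IRQ taken; context saved, return-PC = 5 --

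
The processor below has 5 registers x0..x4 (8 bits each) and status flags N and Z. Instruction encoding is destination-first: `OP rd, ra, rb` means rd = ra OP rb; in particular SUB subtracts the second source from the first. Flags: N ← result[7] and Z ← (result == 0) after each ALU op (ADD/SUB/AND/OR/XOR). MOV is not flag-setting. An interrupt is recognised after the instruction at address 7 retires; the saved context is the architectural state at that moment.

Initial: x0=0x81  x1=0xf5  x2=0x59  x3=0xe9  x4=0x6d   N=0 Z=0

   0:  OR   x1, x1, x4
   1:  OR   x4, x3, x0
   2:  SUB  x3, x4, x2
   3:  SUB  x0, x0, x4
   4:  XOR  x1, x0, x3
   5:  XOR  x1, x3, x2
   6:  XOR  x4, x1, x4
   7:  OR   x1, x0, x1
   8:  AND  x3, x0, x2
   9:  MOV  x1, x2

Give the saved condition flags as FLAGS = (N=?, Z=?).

after  0: x0=0x81 x1=0xfd x2=0x59 x3=0xe9 x4=0x6d  N=1 Z=0
after  1: x0=0x81 x1=0xfd x2=0x59 x3=0xe9 x4=0xe9  N=1 Z=0
after  2: x0=0x81 x1=0xfd x2=0x59 x3=0x90 x4=0xe9  N=1 Z=0
after  3: x0=0x98 x1=0xfd x2=0x59 x3=0x90 x4=0xe9  N=1 Z=0
after  4: x0=0x98 x1=0x08 x2=0x59 x3=0x90 x4=0xe9  N=0 Z=0
after  5: x0=0x98 x1=0xc9 x2=0x59 x3=0x90 x4=0xe9  N=1 Z=0
after  6: x0=0x98 x1=0xc9 x2=0x59 x3=0x90 x4=0x20  N=0 Z=0
after  7: x0=0x98 x1=0xd9 x2=0x59 x3=0x90 x4=0x20  N=1 Z=0
-- IRQ taken; context saved, return-PC = 8 --

FLAGS = (N=1, Z=0)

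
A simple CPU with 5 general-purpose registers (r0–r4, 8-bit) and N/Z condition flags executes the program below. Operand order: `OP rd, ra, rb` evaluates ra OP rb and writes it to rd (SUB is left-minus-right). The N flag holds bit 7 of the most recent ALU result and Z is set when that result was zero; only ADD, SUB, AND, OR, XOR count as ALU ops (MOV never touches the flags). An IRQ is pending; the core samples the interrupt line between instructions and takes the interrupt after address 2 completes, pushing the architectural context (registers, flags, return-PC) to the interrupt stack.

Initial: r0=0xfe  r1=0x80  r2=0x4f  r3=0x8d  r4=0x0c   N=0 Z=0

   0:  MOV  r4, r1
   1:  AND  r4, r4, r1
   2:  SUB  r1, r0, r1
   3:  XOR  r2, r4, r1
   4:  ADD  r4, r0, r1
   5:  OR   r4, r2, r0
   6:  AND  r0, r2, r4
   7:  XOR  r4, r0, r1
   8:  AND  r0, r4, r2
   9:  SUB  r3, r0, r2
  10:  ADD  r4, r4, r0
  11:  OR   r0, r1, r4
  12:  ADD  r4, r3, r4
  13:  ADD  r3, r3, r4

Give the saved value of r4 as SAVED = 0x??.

SAVED = 0x80

after  0: r0=0xfe r1=0x80 r2=0x4f r3=0x8d r4=0x80  N=0 Z=0
after  1: r0=0xfe r1=0x80 r2=0x4f r3=0x8d r4=0x80  N=1 Z=0
after  2: r0=0xfe r1=0x7e r2=0x4f r3=0x8d r4=0x80  N=0 Z=0
-- IRQ taken; context saved, return-PC = 3 --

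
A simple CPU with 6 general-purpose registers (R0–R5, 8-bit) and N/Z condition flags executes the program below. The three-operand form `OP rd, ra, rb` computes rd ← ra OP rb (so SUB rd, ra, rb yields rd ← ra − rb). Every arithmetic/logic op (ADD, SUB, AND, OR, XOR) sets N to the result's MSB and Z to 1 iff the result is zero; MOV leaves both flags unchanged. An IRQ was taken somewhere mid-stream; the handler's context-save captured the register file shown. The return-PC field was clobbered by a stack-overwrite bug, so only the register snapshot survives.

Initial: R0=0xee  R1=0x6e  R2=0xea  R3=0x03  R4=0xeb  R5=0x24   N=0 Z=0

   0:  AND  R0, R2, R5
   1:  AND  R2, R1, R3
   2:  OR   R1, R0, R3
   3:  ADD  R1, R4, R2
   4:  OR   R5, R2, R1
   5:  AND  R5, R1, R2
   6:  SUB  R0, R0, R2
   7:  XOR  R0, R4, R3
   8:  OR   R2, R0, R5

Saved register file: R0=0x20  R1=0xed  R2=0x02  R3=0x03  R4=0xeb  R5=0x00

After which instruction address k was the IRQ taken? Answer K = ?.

K = 5

after  0: R0=0x20 R1=0x6e R2=0xea R3=0x03 R4=0xeb R5=0x24  N=0 Z=0
after  1: R0=0x20 R1=0x6e R2=0x02 R3=0x03 R4=0xeb R5=0x24  N=0 Z=0
after  2: R0=0x20 R1=0x23 R2=0x02 R3=0x03 R4=0xeb R5=0x24  N=0 Z=0
after  3: R0=0x20 R1=0xed R2=0x02 R3=0x03 R4=0xeb R5=0x24  N=1 Z=0
after  4: R0=0x20 R1=0xed R2=0x02 R3=0x03 R4=0xeb R5=0xef  N=1 Z=0
after  5: R0=0x20 R1=0xed R2=0x02 R3=0x03 R4=0xeb R5=0x00  N=0 Z=1
-- IRQ taken; context saved, return-PC = 6 --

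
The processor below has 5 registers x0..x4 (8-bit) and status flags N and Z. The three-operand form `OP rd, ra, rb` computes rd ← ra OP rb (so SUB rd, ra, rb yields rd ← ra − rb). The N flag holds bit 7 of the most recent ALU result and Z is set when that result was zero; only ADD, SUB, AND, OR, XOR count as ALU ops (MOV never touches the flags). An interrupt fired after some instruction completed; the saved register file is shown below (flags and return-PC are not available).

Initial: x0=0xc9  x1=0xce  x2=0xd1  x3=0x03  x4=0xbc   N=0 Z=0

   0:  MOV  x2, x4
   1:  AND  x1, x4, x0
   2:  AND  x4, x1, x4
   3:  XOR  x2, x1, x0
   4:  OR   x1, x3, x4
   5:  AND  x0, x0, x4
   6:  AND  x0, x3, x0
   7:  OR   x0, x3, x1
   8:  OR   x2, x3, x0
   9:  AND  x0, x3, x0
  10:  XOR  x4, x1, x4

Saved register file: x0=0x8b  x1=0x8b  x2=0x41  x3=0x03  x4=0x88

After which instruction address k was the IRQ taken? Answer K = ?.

K = 7

after  0: x0=0xc9 x1=0xce x2=0xbc x3=0x03 x4=0xbc  N=0 Z=0
after  1: x0=0xc9 x1=0x88 x2=0xbc x3=0x03 x4=0xbc  N=1 Z=0
after  2: x0=0xc9 x1=0x88 x2=0xbc x3=0x03 x4=0x88  N=1 Z=0
after  3: x0=0xc9 x1=0x88 x2=0x41 x3=0x03 x4=0x88  N=0 Z=0
after  4: x0=0xc9 x1=0x8b x2=0x41 x3=0x03 x4=0x88  N=1 Z=0
after  5: x0=0x88 x1=0x8b x2=0x41 x3=0x03 x4=0x88  N=1 Z=0
after  6: x0=0x00 x1=0x8b x2=0x41 x3=0x03 x4=0x88  N=0 Z=1
after  7: x0=0x8b x1=0x8b x2=0x41 x3=0x03 x4=0x88  N=1 Z=0
-- IRQ taken; context saved, return-PC = 8 --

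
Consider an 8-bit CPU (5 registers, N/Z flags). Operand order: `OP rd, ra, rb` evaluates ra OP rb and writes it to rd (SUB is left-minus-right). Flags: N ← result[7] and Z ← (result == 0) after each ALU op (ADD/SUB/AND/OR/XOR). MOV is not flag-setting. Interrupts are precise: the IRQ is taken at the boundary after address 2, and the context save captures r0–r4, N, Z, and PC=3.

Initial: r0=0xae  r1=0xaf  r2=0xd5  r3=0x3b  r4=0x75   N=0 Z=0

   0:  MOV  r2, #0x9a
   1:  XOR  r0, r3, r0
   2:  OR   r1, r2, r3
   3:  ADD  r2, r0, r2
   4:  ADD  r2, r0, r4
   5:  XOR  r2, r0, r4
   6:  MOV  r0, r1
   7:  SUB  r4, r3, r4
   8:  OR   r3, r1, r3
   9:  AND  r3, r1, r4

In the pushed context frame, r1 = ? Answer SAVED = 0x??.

SAVED = 0xbb

after  0: r0=0xae r1=0xaf r2=0x9a r3=0x3b r4=0x75  N=0 Z=0
after  1: r0=0x95 r1=0xaf r2=0x9a r3=0x3b r4=0x75  N=1 Z=0
after  2: r0=0x95 r1=0xbb r2=0x9a r3=0x3b r4=0x75  N=1 Z=0
-- IRQ taken; context saved, return-PC = 3 --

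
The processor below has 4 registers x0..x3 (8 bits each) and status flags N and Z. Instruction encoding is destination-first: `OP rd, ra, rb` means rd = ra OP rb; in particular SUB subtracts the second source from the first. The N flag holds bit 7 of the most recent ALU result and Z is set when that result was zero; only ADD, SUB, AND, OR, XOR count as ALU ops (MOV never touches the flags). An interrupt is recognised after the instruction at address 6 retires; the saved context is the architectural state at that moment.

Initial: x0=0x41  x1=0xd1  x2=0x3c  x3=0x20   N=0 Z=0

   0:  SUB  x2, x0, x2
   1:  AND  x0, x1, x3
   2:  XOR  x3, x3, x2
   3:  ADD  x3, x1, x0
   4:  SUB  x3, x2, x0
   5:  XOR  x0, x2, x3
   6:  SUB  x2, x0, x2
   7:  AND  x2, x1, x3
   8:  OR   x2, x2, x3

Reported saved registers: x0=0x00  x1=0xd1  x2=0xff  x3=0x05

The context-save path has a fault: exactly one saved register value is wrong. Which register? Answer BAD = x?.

after  0: x0=0x41 x1=0xd1 x2=0x05 x3=0x20  N=0 Z=0
after  1: x0=0x00 x1=0xd1 x2=0x05 x3=0x20  N=0 Z=1
after  2: x0=0x00 x1=0xd1 x2=0x05 x3=0x25  N=0 Z=0
after  3: x0=0x00 x1=0xd1 x2=0x05 x3=0xd1  N=1 Z=0
after  4: x0=0x00 x1=0xd1 x2=0x05 x3=0x05  N=0 Z=0
after  5: x0=0x00 x1=0xd1 x2=0x05 x3=0x05  N=0 Z=1
after  6: x0=0x00 x1=0xd1 x2=0xfb x3=0x05  N=1 Z=0
-- IRQ taken; context saved, return-PC = 7 --
mismatch: x2: reported 0xff vs actual 0xfb

BAD = x2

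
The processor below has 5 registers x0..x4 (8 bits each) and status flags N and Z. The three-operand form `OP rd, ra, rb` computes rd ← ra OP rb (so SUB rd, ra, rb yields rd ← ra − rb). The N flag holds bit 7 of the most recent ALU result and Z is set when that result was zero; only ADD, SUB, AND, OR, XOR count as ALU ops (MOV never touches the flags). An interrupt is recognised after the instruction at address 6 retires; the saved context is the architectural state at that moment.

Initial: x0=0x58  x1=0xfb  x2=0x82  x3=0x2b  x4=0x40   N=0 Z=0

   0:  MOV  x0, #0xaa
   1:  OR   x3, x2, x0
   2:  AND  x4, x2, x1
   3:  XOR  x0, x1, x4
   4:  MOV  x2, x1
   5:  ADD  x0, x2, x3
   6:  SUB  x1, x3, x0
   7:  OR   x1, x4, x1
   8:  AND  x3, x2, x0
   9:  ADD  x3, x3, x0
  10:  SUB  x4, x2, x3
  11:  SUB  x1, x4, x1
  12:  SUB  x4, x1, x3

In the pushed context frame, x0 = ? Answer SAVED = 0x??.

SAVED = 0xa5

after  0: x0=0xaa x1=0xfb x2=0x82 x3=0x2b x4=0x40  N=0 Z=0
after  1: x0=0xaa x1=0xfb x2=0x82 x3=0xaa x4=0x40  N=1 Z=0
after  2: x0=0xaa x1=0xfb x2=0x82 x3=0xaa x4=0x82  N=1 Z=0
after  3: x0=0x79 x1=0xfb x2=0x82 x3=0xaa x4=0x82  N=0 Z=0
after  4: x0=0x79 x1=0xfb x2=0xfb x3=0xaa x4=0x82  N=0 Z=0
after  5: x0=0xa5 x1=0xfb x2=0xfb x3=0xaa x4=0x82  N=1 Z=0
after  6: x0=0xa5 x1=0x05 x2=0xfb x3=0xaa x4=0x82  N=0 Z=0
-- IRQ taken; context saved, return-PC = 7 --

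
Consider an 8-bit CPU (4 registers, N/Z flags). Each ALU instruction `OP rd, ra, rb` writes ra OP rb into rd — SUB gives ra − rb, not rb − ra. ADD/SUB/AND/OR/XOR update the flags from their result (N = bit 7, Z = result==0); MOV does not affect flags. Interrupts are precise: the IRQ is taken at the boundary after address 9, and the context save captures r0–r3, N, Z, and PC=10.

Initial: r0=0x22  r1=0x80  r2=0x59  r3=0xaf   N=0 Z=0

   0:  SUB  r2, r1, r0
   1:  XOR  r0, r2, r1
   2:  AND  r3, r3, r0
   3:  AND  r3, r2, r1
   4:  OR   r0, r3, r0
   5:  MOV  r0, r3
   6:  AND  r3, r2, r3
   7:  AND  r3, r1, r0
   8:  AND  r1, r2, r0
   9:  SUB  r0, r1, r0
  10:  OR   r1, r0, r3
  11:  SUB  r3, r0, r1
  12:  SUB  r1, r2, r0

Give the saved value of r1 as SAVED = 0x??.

after  0: r0=0x22 r1=0x80 r2=0x5e r3=0xaf  N=0 Z=0
after  1: r0=0xde r1=0x80 r2=0x5e r3=0xaf  N=1 Z=0
after  2: r0=0xde r1=0x80 r2=0x5e r3=0x8e  N=1 Z=0
after  3: r0=0xde r1=0x80 r2=0x5e r3=0x00  N=0 Z=1
after  4: r0=0xde r1=0x80 r2=0x5e r3=0x00  N=1 Z=0
after  5: r0=0x00 r1=0x80 r2=0x5e r3=0x00  N=1 Z=0
after  6: r0=0x00 r1=0x80 r2=0x5e r3=0x00  N=0 Z=1
after  7: r0=0x00 r1=0x80 r2=0x5e r3=0x00  N=0 Z=1
after  8: r0=0x00 r1=0x00 r2=0x5e r3=0x00  N=0 Z=1
after  9: r0=0x00 r1=0x00 r2=0x5e r3=0x00  N=0 Z=1
-- IRQ taken; context saved, return-PC = 10 --

SAVED = 0x00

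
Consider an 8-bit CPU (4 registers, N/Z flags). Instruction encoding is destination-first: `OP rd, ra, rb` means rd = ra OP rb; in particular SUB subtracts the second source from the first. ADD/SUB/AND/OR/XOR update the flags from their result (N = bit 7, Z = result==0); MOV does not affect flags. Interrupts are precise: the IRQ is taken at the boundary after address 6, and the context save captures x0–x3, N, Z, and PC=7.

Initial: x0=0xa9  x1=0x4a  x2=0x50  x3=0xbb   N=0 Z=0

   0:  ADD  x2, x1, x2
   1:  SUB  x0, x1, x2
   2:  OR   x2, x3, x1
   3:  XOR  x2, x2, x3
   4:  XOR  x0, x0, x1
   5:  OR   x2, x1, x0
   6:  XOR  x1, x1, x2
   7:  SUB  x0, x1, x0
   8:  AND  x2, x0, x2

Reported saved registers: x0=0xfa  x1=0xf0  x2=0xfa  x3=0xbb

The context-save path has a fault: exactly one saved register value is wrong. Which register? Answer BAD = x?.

BAD = x1

after  0: x0=0xa9 x1=0x4a x2=0x9a x3=0xbb  N=1 Z=0
after  1: x0=0xb0 x1=0x4a x2=0x9a x3=0xbb  N=1 Z=0
after  2: x0=0xb0 x1=0x4a x2=0xfb x3=0xbb  N=1 Z=0
after  3: x0=0xb0 x1=0x4a x2=0x40 x3=0xbb  N=0 Z=0
after  4: x0=0xfa x1=0x4a x2=0x40 x3=0xbb  N=1 Z=0
after  5: x0=0xfa x1=0x4a x2=0xfa x3=0xbb  N=1 Z=0
after  6: x0=0xfa x1=0xb0 x2=0xfa x3=0xbb  N=1 Z=0
-- IRQ taken; context saved, return-PC = 7 --
mismatch: x1: reported 0xf0 vs actual 0xb0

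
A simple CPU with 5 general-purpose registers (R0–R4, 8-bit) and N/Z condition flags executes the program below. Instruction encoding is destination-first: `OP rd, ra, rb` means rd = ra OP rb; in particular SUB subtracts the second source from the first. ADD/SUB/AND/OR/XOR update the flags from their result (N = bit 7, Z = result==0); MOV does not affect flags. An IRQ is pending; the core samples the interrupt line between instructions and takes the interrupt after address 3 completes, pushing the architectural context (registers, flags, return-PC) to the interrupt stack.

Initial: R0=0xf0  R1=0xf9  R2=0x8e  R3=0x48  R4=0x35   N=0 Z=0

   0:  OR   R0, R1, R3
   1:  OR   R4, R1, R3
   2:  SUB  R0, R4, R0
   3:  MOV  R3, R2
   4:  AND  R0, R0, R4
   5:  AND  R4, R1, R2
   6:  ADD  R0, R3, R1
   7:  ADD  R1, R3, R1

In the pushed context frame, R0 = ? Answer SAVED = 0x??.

SAVED = 0x00

after  0: R0=0xf9 R1=0xf9 R2=0x8e R3=0x48 R4=0x35  N=1 Z=0
after  1: R0=0xf9 R1=0xf9 R2=0x8e R3=0x48 R4=0xf9  N=1 Z=0
after  2: R0=0x00 R1=0xf9 R2=0x8e R3=0x48 R4=0xf9  N=0 Z=1
after  3: R0=0x00 R1=0xf9 R2=0x8e R3=0x8e R4=0xf9  N=0 Z=1
-- IRQ taken; context saved, return-PC = 4 --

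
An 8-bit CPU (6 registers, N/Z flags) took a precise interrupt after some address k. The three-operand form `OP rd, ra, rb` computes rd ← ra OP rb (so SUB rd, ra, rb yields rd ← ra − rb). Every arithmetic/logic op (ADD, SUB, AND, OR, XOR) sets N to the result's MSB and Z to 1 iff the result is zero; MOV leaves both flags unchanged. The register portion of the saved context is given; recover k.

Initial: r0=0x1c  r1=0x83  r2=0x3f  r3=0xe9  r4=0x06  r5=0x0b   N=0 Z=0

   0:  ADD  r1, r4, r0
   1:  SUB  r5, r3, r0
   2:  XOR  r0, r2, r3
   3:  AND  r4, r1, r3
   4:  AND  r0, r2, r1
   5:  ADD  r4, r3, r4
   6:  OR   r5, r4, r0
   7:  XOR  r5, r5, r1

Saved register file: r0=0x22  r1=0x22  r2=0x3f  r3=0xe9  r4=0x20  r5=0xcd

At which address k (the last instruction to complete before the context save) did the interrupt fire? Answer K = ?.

after  0: r0=0x1c r1=0x22 r2=0x3f r3=0xe9 r4=0x06 r5=0x0b  N=0 Z=0
after  1: r0=0x1c r1=0x22 r2=0x3f r3=0xe9 r4=0x06 r5=0xcd  N=1 Z=0
after  2: r0=0xd6 r1=0x22 r2=0x3f r3=0xe9 r4=0x06 r5=0xcd  N=1 Z=0
after  3: r0=0xd6 r1=0x22 r2=0x3f r3=0xe9 r4=0x20 r5=0xcd  N=0 Z=0
after  4: r0=0x22 r1=0x22 r2=0x3f r3=0xe9 r4=0x20 r5=0xcd  N=0 Z=0
-- IRQ taken; context saved, return-PC = 5 --

K = 4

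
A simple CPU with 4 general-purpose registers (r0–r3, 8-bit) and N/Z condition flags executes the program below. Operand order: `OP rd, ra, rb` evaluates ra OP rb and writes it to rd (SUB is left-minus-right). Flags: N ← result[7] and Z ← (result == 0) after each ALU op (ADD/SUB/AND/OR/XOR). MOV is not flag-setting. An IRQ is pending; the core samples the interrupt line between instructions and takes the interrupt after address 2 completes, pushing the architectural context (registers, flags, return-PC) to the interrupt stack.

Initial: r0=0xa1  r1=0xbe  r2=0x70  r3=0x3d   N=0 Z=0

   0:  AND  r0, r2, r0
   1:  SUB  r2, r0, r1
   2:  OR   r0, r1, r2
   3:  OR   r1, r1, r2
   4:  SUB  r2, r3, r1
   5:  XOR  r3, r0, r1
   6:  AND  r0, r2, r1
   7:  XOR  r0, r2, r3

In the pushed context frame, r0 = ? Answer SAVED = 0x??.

SAVED = 0xfe

after  0: r0=0x20 r1=0xbe r2=0x70 r3=0x3d  N=0 Z=0
after  1: r0=0x20 r1=0xbe r2=0x62 r3=0x3d  N=0 Z=0
after  2: r0=0xfe r1=0xbe r2=0x62 r3=0x3d  N=1 Z=0
-- IRQ taken; context saved, return-PC = 3 --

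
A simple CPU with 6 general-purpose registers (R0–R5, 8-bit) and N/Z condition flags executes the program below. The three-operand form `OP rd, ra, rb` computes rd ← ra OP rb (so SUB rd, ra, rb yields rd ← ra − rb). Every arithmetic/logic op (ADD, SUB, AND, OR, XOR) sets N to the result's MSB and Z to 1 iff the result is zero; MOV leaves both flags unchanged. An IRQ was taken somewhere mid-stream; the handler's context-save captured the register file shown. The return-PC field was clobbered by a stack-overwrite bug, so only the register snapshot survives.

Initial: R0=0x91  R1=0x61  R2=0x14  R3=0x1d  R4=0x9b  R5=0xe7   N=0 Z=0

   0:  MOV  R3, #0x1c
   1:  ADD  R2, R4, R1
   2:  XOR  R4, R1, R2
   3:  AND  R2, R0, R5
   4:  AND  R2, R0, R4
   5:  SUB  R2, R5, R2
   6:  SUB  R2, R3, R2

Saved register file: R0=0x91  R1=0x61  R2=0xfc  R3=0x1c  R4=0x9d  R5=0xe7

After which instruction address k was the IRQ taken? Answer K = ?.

K = 2

after  0: R0=0x91 R1=0x61 R2=0x14 R3=0x1c R4=0x9b R5=0xe7  N=0 Z=0
after  1: R0=0x91 R1=0x61 R2=0xfc R3=0x1c R4=0x9b R5=0xe7  N=1 Z=0
after  2: R0=0x91 R1=0x61 R2=0xfc R3=0x1c R4=0x9d R5=0xe7  N=1 Z=0
-- IRQ taken; context saved, return-PC = 3 --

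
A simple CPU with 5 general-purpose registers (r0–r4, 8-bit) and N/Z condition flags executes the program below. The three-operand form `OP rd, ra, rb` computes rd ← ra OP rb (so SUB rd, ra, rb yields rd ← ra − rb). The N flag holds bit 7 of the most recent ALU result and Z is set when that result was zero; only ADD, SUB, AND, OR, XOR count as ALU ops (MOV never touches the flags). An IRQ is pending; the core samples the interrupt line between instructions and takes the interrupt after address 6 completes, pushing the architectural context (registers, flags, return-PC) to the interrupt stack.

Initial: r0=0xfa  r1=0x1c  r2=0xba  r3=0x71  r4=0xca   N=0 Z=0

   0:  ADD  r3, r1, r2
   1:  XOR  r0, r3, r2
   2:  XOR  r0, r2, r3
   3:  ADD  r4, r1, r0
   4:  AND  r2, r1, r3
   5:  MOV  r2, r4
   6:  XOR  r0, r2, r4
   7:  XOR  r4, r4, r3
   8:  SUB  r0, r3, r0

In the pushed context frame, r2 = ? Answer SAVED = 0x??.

after  0: r0=0xfa r1=0x1c r2=0xba r3=0xd6 r4=0xca  N=1 Z=0
after  1: r0=0x6c r1=0x1c r2=0xba r3=0xd6 r4=0xca  N=0 Z=0
after  2: r0=0x6c r1=0x1c r2=0xba r3=0xd6 r4=0xca  N=0 Z=0
after  3: r0=0x6c r1=0x1c r2=0xba r3=0xd6 r4=0x88  N=1 Z=0
after  4: r0=0x6c r1=0x1c r2=0x14 r3=0xd6 r4=0x88  N=0 Z=0
after  5: r0=0x6c r1=0x1c r2=0x88 r3=0xd6 r4=0x88  N=0 Z=0
after  6: r0=0x00 r1=0x1c r2=0x88 r3=0xd6 r4=0x88  N=0 Z=1
-- IRQ taken; context saved, return-PC = 7 --

SAVED = 0x88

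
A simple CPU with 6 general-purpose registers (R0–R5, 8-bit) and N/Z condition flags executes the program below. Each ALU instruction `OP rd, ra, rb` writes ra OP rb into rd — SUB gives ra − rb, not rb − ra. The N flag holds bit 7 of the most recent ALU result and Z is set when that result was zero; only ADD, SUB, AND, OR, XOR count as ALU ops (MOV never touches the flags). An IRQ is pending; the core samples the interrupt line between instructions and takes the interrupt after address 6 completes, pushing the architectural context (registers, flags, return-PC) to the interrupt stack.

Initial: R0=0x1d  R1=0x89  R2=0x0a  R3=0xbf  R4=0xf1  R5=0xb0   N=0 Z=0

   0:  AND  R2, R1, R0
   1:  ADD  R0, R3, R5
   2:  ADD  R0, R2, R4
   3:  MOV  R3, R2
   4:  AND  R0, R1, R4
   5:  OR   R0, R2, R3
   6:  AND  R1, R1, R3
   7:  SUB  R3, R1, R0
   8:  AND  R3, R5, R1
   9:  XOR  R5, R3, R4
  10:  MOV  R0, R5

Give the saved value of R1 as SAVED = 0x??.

after  0: R0=0x1d R1=0x89 R2=0x09 R3=0xbf R4=0xf1 R5=0xb0  N=0 Z=0
after  1: R0=0x6f R1=0x89 R2=0x09 R3=0xbf R4=0xf1 R5=0xb0  N=0 Z=0
after  2: R0=0xfa R1=0x89 R2=0x09 R3=0xbf R4=0xf1 R5=0xb0  N=1 Z=0
after  3: R0=0xfa R1=0x89 R2=0x09 R3=0x09 R4=0xf1 R5=0xb0  N=1 Z=0
after  4: R0=0x81 R1=0x89 R2=0x09 R3=0x09 R4=0xf1 R5=0xb0  N=1 Z=0
after  5: R0=0x09 R1=0x89 R2=0x09 R3=0x09 R4=0xf1 R5=0xb0  N=0 Z=0
after  6: R0=0x09 R1=0x09 R2=0x09 R3=0x09 R4=0xf1 R5=0xb0  N=0 Z=0
-- IRQ taken; context saved, return-PC = 7 --

SAVED = 0x09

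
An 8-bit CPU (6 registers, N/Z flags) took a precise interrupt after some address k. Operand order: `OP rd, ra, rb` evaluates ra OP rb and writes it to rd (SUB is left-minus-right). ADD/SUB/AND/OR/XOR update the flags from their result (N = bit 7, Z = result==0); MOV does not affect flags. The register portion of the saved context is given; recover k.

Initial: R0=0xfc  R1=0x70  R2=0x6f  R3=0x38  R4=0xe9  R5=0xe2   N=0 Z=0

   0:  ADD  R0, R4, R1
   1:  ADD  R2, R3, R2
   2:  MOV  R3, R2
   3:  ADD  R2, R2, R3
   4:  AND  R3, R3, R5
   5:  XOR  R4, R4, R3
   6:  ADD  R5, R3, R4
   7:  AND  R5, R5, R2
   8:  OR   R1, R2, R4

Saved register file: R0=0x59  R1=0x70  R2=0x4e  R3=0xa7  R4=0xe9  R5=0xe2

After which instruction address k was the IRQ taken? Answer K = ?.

K = 3

after  0: R0=0x59 R1=0x70 R2=0x6f R3=0x38 R4=0xe9 R5=0xe2  N=0 Z=0
after  1: R0=0x59 R1=0x70 R2=0xa7 R3=0x38 R4=0xe9 R5=0xe2  N=1 Z=0
after  2: R0=0x59 R1=0x70 R2=0xa7 R3=0xa7 R4=0xe9 R5=0xe2  N=1 Z=0
after  3: R0=0x59 R1=0x70 R2=0x4e R3=0xa7 R4=0xe9 R5=0xe2  N=0 Z=0
-- IRQ taken; context saved, return-PC = 4 --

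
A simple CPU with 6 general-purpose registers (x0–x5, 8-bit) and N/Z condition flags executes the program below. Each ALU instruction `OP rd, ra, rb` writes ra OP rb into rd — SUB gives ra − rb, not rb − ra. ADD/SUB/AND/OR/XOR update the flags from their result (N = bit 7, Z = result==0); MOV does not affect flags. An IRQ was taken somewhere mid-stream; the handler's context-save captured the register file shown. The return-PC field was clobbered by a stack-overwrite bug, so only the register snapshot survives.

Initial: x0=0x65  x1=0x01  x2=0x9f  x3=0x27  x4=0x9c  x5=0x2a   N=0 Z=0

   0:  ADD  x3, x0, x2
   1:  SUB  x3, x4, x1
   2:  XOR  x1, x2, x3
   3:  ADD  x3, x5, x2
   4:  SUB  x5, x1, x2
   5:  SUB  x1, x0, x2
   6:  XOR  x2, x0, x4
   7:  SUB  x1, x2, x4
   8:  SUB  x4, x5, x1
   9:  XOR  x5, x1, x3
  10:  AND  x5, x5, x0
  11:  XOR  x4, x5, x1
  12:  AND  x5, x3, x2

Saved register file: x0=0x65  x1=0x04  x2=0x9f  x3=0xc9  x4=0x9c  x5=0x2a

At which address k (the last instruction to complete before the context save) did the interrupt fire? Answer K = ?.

after  0: x0=0x65 x1=0x01 x2=0x9f x3=0x04 x4=0x9c x5=0x2a  N=0 Z=0
after  1: x0=0x65 x1=0x01 x2=0x9f x3=0x9b x4=0x9c x5=0x2a  N=1 Z=0
after  2: x0=0x65 x1=0x04 x2=0x9f x3=0x9b x4=0x9c x5=0x2a  N=0 Z=0
after  3: x0=0x65 x1=0x04 x2=0x9f x3=0xc9 x4=0x9c x5=0x2a  N=1 Z=0
-- IRQ taken; context saved, return-PC = 4 --

K = 3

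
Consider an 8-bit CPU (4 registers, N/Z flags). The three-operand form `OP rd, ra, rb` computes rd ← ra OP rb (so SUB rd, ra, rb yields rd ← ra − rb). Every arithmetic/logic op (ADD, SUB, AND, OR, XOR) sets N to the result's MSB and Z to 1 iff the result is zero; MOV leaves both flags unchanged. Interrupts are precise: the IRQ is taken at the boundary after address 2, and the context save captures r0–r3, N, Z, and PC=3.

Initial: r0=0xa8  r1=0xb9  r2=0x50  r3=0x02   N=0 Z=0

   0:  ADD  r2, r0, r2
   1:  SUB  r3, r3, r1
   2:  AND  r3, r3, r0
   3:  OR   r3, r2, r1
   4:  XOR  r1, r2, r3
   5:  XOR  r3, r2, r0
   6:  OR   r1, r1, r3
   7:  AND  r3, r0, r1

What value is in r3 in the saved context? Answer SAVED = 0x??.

after  0: r0=0xa8 r1=0xb9 r2=0xf8 r3=0x02  N=1 Z=0
after  1: r0=0xa8 r1=0xb9 r2=0xf8 r3=0x49  N=0 Z=0
after  2: r0=0xa8 r1=0xb9 r2=0xf8 r3=0x08  N=0 Z=0
-- IRQ taken; context saved, return-PC = 3 --

SAVED = 0x08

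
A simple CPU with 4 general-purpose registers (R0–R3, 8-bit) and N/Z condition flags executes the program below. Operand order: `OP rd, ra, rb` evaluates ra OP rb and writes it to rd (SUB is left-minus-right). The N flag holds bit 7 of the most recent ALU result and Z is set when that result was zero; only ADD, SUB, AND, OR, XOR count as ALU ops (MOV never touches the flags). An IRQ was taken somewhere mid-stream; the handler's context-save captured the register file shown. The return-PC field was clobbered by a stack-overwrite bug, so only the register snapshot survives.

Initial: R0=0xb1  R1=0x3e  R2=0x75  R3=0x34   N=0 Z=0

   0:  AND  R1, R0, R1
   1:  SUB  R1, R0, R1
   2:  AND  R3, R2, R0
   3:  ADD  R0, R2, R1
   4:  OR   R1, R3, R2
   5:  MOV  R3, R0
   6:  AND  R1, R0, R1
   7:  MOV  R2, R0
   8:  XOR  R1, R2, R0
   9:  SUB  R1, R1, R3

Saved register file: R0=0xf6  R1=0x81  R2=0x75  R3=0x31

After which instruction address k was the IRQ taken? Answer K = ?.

K = 3

after  0: R0=0xb1 R1=0x30 R2=0x75 R3=0x34  N=0 Z=0
after  1: R0=0xb1 R1=0x81 R2=0x75 R3=0x34  N=1 Z=0
after  2: R0=0xb1 R1=0x81 R2=0x75 R3=0x31  N=0 Z=0
after  3: R0=0xf6 R1=0x81 R2=0x75 R3=0x31  N=1 Z=0
-- IRQ taken; context saved, return-PC = 4 --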